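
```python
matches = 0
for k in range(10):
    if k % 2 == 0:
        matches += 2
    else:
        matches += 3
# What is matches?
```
Trace:
  matches=0
  matches=2, k=0
  matches=5, k=1
  matches=7, k=2
  matches=10, k=3
  matches=12, k=4
  matches=15, k=5
  matches=17, k=6
  matches=20, k=7
  matches=22, k=8
  matches=25, k=9

Final answer: 25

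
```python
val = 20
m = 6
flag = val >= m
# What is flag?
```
Trace:
  val=20
  val=20, m=6
  val=20, m=6, flag=True

Final answer: True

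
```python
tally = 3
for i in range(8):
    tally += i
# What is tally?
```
Trace:
  tally=3
  tally=3, i=0
  tally=4, i=1
  tally=6, i=2
  tally=9, i=3
  tally=13, i=4
  tally=18, i=5
  tally=24, i=6
  tally=31, i=7

Final answer: 31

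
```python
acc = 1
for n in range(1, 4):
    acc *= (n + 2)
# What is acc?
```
Trace:
  acc=1
  acc=3, n=1
  acc=12, n=2
  acc=60, n=3

Final answer: 60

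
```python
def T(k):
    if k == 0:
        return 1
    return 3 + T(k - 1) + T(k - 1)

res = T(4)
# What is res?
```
Call trace (a repeated sub-call is expanded the first time; later identical calls just restate its return value):
T(k=4)
  T(k=3)
    T(k=2)
      T(k=1)
        T(k=0)
        -> return 1
        T(k=0)
        -> return 1
      -> return 5
      T(k=1) -> return 5  (same call as traced above)
    -> return 13
    T(k=2) -> return 13  (same call as traced above)
  -> return 29
  T(k=3) -> return 29  (same call as traced above)
-> return 61

Final answer: 61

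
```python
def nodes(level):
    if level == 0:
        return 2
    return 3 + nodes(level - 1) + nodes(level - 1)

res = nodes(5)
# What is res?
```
Call trace (a repeated sub-call is expanded the first time; later identical calls just restate its return value):
nodes(level=5)
  nodes(level=4)
    nodes(level=3)
      nodes(level=2)
        nodes(level=1)
          nodes(level=0)
          -> return 2
          nodes(level=0)
          -> return 2
        -> return 7
        nodes(level=1) -> return 7  (same call as traced above)
      -> return 17
      nodes(level=2) -> return 17  (same call as traced above)
    -> return 37
    nodes(level=3) -> return 37  (same call as traced above)
  -> return 77
  nodes(level=4) -> return 77  (same call as traced above)
-> return 157

Final answer: 157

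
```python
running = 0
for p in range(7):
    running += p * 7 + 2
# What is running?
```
Trace:
  running=0
  running=2, p=0
  running=11, p=1
  running=27, p=2
  running=50, p=3
  running=80, p=4
  running=117, p=5
  running=161, p=6

Final answer: 161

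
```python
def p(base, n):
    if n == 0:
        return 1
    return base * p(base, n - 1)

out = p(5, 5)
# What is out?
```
Call trace:
p(base=5, n=5)
  p(base=5, n=4)
    p(base=5, n=3)
      p(base=5, n=2)
        p(base=5, n=1)
          p(base=5, n=0)
          -> return 1
        -> return 5
      -> return 25
    -> return 125
  -> return 625
-> return 3125

Final answer: 3125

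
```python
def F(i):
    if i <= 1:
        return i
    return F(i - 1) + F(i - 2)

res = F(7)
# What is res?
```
Call trace (a repeated sub-call is expanded the first time; later identical calls just restate its return value):
F(i=7)
  F(i=6)
    F(i=5)
      F(i=4)
        F(i=3)
          F(i=2)
            F(i=1)
            -> return 1
            F(i=0)
            -> return 0
          -> return 1
          F(i=1)
          -> return 1
        -> return 2
        F(i=2) -> return 1  (same call as traced above)
      -> return 3
      F(i=3) -> return 2  (same call as traced above)
    -> return 5
    F(i=4) -> return 3  (same call as traced above)
  -> return 8
  F(i=5) -> return 5  (same call as traced above)
-> return 13

Final answer: 13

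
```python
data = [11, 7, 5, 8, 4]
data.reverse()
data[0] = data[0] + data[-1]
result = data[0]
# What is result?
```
Trace:
  data=[11, 7, 5, 8, 4]
  data=[4, 8, 5, 7, 11]
  data=[15, 8, 5, 7, 11]
  data=[15, 8, 5, 7, 11], result=15

Final answer: 15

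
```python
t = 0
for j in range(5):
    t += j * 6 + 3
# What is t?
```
Trace:
  t=0
  t=3, j=0
  t=12, j=1
  t=27, j=2
  t=48, j=3
  t=75, j=4

Final answer: 75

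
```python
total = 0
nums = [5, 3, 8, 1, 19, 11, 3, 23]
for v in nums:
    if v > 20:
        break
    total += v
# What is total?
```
Trace:
  total=0
  total=5, v=5
  total=8, v=3
  total=16, v=8
  total=17, v=1
  total=36, v=19
  total=47, v=11
  total=50, v=3
  total=50, v=23

Final answer: 50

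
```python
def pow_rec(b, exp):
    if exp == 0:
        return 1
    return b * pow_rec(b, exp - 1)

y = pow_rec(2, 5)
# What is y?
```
Call trace:
pow_rec(b=2, exp=5)
  pow_rec(b=2, exp=4)
    pow_rec(b=2, exp=3)
      pow_rec(b=2, exp=2)
        pow_rec(b=2, exp=1)
          pow_rec(b=2, exp=0)
          -> return 1
        -> return 2
      -> return 4
    -> return 8
  -> return 16
-> return 32

Final answer: 32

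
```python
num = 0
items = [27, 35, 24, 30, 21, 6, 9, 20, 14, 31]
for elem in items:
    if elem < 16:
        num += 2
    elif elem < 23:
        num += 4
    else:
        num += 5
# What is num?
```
Trace:
  num=0
  num=5, elem=27
  num=10, elem=35
  num=15, elem=24
  num=20, elem=30
  num=24, elem=21
  num=26, elem=6
  num=28, elem=9
  num=32, elem=20
  num=34, elem=14
  num=39, elem=31

Final answer: 39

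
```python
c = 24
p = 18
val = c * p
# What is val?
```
Trace:
  c=24
  c=24, p=18
  c=24, p=18, val=432

Final answer: 432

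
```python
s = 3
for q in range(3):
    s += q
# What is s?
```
Trace:
  s=3
  s=3, q=0
  s=4, q=1
  s=6, q=2

Final answer: 6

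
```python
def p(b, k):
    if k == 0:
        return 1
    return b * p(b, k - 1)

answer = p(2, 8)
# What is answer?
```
Call trace:
p(b=2, k=8)
  p(b=2, k=7)
    p(b=2, k=6)
      p(b=2, k=5)
        p(b=2, k=4)
          p(b=2, k=3)
            p(b=2, k=2)
              p(b=2, k=1)
                p(b=2, k=0)
                -> return 1
              -> return 2
            -> return 4
          -> return 8
        -> return 16
      -> return 32
    -> return 64
  -> return 128
-> return 256

Final answer: 256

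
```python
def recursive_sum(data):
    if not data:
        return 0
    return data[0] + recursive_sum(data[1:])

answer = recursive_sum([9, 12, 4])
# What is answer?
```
Call trace:
recursive_sum(data=[9, 12, 4])
  recursive_sum(data=[12, 4])
    recursive_sum(data=[4])
      recursive_sum(data=[])
      -> return 0
    -> return 4
  -> return 16
-> return 25

Final answer: 25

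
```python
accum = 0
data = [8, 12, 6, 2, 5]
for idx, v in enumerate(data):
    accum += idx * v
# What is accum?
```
Trace:
  accum=0
  accum=0, idx=0, v=8
  accum=12, idx=1, v=12
  accum=24, idx=2, v=6
  accum=30, idx=3, v=2
  accum=50, idx=4, v=5

Final answer: 50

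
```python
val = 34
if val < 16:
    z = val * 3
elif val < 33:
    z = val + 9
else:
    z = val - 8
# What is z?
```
Trace:
  val=34
  val=34, z=26

Final answer: 26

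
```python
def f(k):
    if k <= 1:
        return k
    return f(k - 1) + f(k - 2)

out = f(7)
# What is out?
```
Call trace (a repeated sub-call is expanded the first time; later identical calls just restate its return value):
f(k=7)
  f(k=6)
    f(k=5)
      f(k=4)
        f(k=3)
          f(k=2)
            f(k=1)
            -> return 1
            f(k=0)
            -> return 0
          -> return 1
          f(k=1)
          -> return 1
        -> return 2
        f(k=2) -> return 1  (same call as traced above)
      -> return 3
      f(k=3) -> return 2  (same call as traced above)
    -> return 5
    f(k=4) -> return 3  (same call as traced above)
  -> return 8
  f(k=5) -> return 5  (same call as traced above)
-> return 13

Final answer: 13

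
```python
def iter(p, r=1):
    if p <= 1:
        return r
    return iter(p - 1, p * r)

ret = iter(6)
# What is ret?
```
Call trace:
iter(p=6, r=1)
  iter(p=5, r=6)
    iter(p=4, r=30)
      iter(p=3, r=120)
        iter(p=2, r=360)
          iter(p=1, r=720)
          -> return 720
        -> return 720
      -> return 720
    -> return 720
  -> return 720
-> return 720

Final answer: 720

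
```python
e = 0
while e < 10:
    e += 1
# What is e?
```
Trace:
  e=0
  e=1
  e=2
  e=3
  e=4
  e=5
  e=6
  e=7
  e=8
  e=9
  e=10

Final answer: 10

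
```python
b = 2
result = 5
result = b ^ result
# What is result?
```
Trace:
  b=2
  b=2, result=5
  b=2, result=7

Final answer: 7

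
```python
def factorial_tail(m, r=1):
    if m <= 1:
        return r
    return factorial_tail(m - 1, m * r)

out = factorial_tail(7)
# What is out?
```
Call trace:
factorial_tail(m=7, r=1)
  factorial_tail(m=6, r=7)
    factorial_tail(m=5, r=42)
      factorial_tail(m=4, r=210)
        factorial_tail(m=3, r=840)
          factorial_tail(m=2, r=2520)
            factorial_tail(m=1, r=5040)
            -> return 5040
          -> return 5040
        -> return 5040
      -> return 5040
    -> return 5040
  -> return 5040
-> return 5040

Final answer: 5040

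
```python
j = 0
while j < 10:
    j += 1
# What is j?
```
Trace:
  j=0
  j=1
  j=2
  j=3
  j=4
  j=5
  j=6
  j=7
  j=8
  j=9
  j=10

Final answer: 10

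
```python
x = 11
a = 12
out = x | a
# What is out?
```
Trace:
  x=11
  x=11, a=12
  x=11, a=12, out=15

Final answer: 15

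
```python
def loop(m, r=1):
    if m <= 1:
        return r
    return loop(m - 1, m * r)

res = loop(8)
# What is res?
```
Call trace:
loop(m=8, r=1)
  loop(m=7, r=8)
    loop(m=6, r=56)
      loop(m=5, r=336)
        loop(m=4, r=1680)
          loop(m=3, r=6720)
            loop(m=2, r=20160)
              loop(m=1, r=40320)
              -> return 40320
            -> return 40320
          -> return 40320
        -> return 40320
      -> return 40320
    -> return 40320
  -> return 40320
-> return 40320

Final answer: 40320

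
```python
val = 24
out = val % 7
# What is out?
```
Trace:
  val=24
  val=24, out=3

Final answer: 3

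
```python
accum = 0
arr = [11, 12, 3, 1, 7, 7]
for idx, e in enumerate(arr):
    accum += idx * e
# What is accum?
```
Trace:
  accum=0
  accum=0, idx=0, e=11
  accum=12, idx=1, e=12
  accum=18, idx=2, e=3
  accum=21, idx=3, e=1
  accum=49, idx=4, e=7
  accum=84, idx=5, e=7

Final answer: 84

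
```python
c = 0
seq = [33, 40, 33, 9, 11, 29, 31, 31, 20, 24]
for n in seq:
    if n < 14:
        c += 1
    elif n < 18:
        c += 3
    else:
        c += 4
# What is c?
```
Trace:
  c=0
  c=4, n=33
  c=8, n=40
  c=12, n=33
  c=13, n=9
  c=14, n=11
  c=18, n=29
  c=22, n=31
  c=26, n=31
  c=30, n=20
  c=34, n=24

Final answer: 34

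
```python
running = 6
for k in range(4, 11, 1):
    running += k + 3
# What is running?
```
Trace:
  running=6
  running=13, k=4
  running=21, k=5
  running=30, k=6
  running=40, k=7
  running=51, k=8
  running=63, k=9
  running=76, k=10

Final answer: 76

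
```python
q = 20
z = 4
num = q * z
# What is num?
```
Trace:
  q=20
  q=20, z=4
  q=20, z=4, num=80

Final answer: 80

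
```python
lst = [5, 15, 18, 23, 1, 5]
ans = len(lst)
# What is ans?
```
Trace:
  lst=[5, 15, 18, 23, 1, 5]
  lst=[5, 15, 18, 23, 1, 5], ans=6

Final answer: 6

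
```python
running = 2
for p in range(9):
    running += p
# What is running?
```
Trace:
  running=2
  running=2, p=0
  running=3, p=1
  running=5, p=2
  running=8, p=3
  running=12, p=4
  running=17, p=5
  running=23, p=6
  running=30, p=7
  running=38, p=8

Final answer: 38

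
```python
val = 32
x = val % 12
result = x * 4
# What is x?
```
Trace:
  val=32
  val=32, x=8
  val=32, x=8, result=32

Final answer: 8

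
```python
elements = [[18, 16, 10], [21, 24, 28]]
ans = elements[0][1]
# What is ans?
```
Trace:
  elements=[[18, 16, 10], [21, 24, 28]]
  elements=[[18, 16, 10], [21, 24, 28]], ans=16

Final answer: 16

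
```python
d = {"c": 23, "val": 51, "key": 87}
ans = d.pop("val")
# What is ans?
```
Trace:
  d={'c': 23, 'val': 51, 'key': 87}
  d={'c': 23, 'key': 87}, ans=51

Final answer: 51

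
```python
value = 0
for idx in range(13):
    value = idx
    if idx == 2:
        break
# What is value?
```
Trace:
  value=0
  value=0, idx=0
  value=1, idx=1
  value=2, idx=2

Final answer: 2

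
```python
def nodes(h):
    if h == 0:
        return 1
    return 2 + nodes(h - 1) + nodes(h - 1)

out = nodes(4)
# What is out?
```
Call trace (a repeated sub-call is expanded the first time; later identical calls just restate its return value):
nodes(h=4)
  nodes(h=3)
    nodes(h=2)
      nodes(h=1)
        nodes(h=0)
        -> return 1
        nodes(h=0)
        -> return 1
      -> return 4
      nodes(h=1) -> return 4  (same call as traced above)
    -> return 10
    nodes(h=2) -> return 10  (same call as traced above)
  -> return 22
  nodes(h=3) -> return 22  (same call as traced above)
-> return 46

Final answer: 46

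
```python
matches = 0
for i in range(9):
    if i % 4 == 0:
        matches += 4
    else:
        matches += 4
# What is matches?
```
Trace:
  matches=0
  matches=4, i=0
  matches=8, i=1
  matches=12, i=2
  matches=16, i=3
  matches=20, i=4
  matches=24, i=5
  matches=28, i=6
  matches=32, i=7
  matches=36, i=8

Final answer: 36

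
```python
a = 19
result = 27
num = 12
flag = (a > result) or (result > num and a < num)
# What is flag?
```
Trace:
  a=19
  a=19, result=27
  a=19, result=27, num=12
  a=19, result=27, num=12, flag=False

Final answer: False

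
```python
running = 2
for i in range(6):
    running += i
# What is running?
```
Trace:
  running=2
  running=2, i=0
  running=3, i=1
  running=5, i=2
  running=8, i=3
  running=12, i=4
  running=17, i=5

Final answer: 17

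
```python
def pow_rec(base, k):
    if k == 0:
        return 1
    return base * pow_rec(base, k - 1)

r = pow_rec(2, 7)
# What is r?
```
Call trace:
pow_rec(base=2, k=7)
  pow_rec(base=2, k=6)
    pow_rec(base=2, k=5)
      pow_rec(base=2, k=4)
        pow_rec(base=2, k=3)
          pow_rec(base=2, k=2)
            pow_rec(base=2, k=1)
              pow_rec(base=2, k=0)
              -> return 1
            -> return 2
          -> return 4
        -> return 8
      -> return 16
    -> return 32
  -> return 64
-> return 128

Final answer: 128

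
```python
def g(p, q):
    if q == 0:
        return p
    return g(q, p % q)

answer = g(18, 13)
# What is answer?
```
Call trace:
g(p=18, q=13)
  g(p=13, q=5)
    g(p=5, q=3)
      g(p=3, q=2)
        g(p=2, q=1)
          g(p=1, q=0)
          -> return 1
        -> return 1
      -> return 1
    -> return 1
  -> return 1
-> return 1

Final answer: 1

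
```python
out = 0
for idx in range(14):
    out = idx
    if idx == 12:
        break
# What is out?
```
Trace:
  out=0
  out=0, idx=0
  out=1, idx=1
  out=2, idx=2
  out=3, idx=3
  out=4, idx=4
  out=5, idx=5
  out=6, idx=6
  out=7, idx=7
  out=8, idx=8
  out=9, idx=9
  out=10, idx=10
  out=11, idx=11
  out=12, idx=12

Final answer: 12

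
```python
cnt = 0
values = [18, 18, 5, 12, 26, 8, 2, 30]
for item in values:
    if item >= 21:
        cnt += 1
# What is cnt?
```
Trace:
  cnt=0
  cnt=0, item=18
  cnt=0, item=18
  cnt=0, item=5
  cnt=0, item=12
  cnt=1, item=26
  cnt=1, item=8
  cnt=1, item=2
  cnt=2, item=30

Final answer: 2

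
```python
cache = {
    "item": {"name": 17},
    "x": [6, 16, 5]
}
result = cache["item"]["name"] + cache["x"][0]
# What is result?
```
Trace:
  cache={'item': {'name': 17}, 'x': [6, 16, 5]}
  cache={'item': {'name': 17}, 'x': [6, 16, 5]}, result=23

Final answer: 23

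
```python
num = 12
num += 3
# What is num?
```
Trace:
  num=12
  num=15

Final answer: 15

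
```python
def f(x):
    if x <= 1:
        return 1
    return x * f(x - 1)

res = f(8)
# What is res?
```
Call trace:
f(x=8)
  f(x=7)
    f(x=6)
      f(x=5)
        f(x=4)
          f(x=3)
            f(x=2)
              f(x=1)
              -> return 1
            -> return 2
          -> return 6
        -> return 24
      -> return 120
    -> return 720
  -> return 5040
-> return 40320

Final answer: 40320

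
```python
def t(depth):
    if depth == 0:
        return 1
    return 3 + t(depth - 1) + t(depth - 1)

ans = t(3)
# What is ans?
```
Call trace (a repeated sub-call is expanded the first time; later identical calls just restate its return value):
t(depth=3)
  t(depth=2)
    t(depth=1)
      t(depth=0)
      -> return 1
      t(depth=0)
      -> return 1
    -> return 5
    t(depth=1) -> return 5  (same call as traced above)
  -> return 13
  t(depth=2) -> return 13  (same call as traced above)
-> return 29

Final answer: 29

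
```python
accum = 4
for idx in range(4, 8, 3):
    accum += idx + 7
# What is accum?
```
Trace:
  accum=4
  accum=15, idx=4
  accum=29, idx=7

Final answer: 29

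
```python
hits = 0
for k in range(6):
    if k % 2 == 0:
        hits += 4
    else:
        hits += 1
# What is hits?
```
Trace:
  hits=0
  hits=4, k=0
  hits=5, k=1
  hits=9, k=2
  hits=10, k=3
  hits=14, k=4
  hits=15, k=5

Final answer: 15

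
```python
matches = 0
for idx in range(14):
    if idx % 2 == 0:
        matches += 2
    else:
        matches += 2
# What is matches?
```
Trace:
  matches=0
  matches=2, idx=0
  matches=4, idx=1
  matches=6, idx=2
  matches=8, idx=3
  matches=10, idx=4
  matches=12, idx=5
  matches=14, idx=6
  matches=16, idx=7
  matches=18, idx=8
  matches=20, idx=9
  matches=22, idx=10
  matches=24, idx=11
  matches=26, idx=12
  matches=28, idx=13

Final answer: 28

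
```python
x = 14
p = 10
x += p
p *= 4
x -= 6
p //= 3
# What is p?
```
Trace:
  x=14
  x=14, p=10
  x=24, p=10
  x=24, p=40
  x=18, p=40
  x=18, p=13

Final answer: 13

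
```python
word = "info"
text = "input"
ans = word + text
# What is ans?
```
Trace:
  word='info'
  word='info', text='input'
  word='info', text='input', ans='infoinput'

Final answer: 'infoinput'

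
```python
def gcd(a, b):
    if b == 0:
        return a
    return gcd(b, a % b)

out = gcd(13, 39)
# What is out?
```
Call trace:
gcd(a=13, b=39)
  gcd(a=39, b=13)
    gcd(a=13, b=0)
    -> return 13
  -> return 13
-> return 13

Final answer: 13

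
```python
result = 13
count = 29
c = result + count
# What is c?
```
Trace:
  result=13
  result=13, count=29
  result=13, count=29, c=42

Final answer: 42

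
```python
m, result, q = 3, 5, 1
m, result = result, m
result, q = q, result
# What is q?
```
Trace:
  m=3, result=5, q=1
  m=5, result=3, q=1
  m=5, result=1, q=3

Final answer: 3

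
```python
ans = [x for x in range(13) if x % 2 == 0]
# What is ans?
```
Trace:
  x=0
  x=1
  x=2
  x=3
  x=4
  x=5
  x=6
  x=7
  x=8
  x=9
  x=10
  x=11
  x=12
  ans=[0, 2, 4, 6, 8, 10, 12]

Final answer: [0, 2, 4, 6, 8, 10, 12]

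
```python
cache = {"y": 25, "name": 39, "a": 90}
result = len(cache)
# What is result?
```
Trace:
  cache={'y': 25, 'name': 39, 'a': 90}
  cache={'y': 25, 'name': 39, 'a': 90}, result=3

Final answer: 3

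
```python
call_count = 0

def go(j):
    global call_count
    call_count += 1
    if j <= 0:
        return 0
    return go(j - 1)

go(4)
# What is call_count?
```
Call trace:
go(j=4)
  go(j=3)
    go(j=2)
      go(j=1)
        go(j=0)
        -> return 0
      -> return 0
    -> return 0
  -> return 0
-> return 0

call_count is incremented once per call. go is entered once for each j = 4, 3, 2, 1, 0 (the j <= 0 call returns without recursing), i.e. 4 + 1 calls.
call_count = 5

Final answer: 5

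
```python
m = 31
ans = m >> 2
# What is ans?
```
Trace:
  m=31
  m=31, ans=7

Final answer: 7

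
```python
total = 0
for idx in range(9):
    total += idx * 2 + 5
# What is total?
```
Trace:
  total=0
  total=5, idx=0
  total=12, idx=1
  total=21, idx=2
  total=32, idx=3
  total=45, idx=4
  total=60, idx=5
  total=77, idx=6
  total=96, idx=7
  total=117, idx=8

Final answer: 117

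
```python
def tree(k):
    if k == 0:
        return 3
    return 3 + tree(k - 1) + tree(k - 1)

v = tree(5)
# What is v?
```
Call trace (a repeated sub-call is expanded the first time; later identical calls just restate its return value):
tree(k=5)
  tree(k=4)
    tree(k=3)
      tree(k=2)
        tree(k=1)
          tree(k=0)
          -> return 3
          tree(k=0)
          -> return 3
        -> return 9
        tree(k=1) -> return 9  (same call as traced above)
      -> return 21
      tree(k=2) -> return 21  (same call as traced above)
    -> return 45
    tree(k=3) -> return 45  (same call as traced above)
  -> return 93
  tree(k=4) -> return 93  (same call as traced above)
-> return 189

Final answer: 189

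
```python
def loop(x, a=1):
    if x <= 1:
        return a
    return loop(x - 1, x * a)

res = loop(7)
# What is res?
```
Call trace:
loop(x=7, a=1)
  loop(x=6, a=7)
    loop(x=5, a=42)
      loop(x=4, a=210)
        loop(x=3, a=840)
          loop(x=2, a=2520)
            loop(x=1, a=5040)
            -> return 5040
          -> return 5040
        -> return 5040
      -> return 5040
    -> return 5040
  -> return 5040
-> return 5040

Final answer: 5040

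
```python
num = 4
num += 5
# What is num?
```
Trace:
  num=4
  num=9

Final answer: 9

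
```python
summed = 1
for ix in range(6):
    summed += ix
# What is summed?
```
Trace:
  summed=1
  summed=1, ix=0
  summed=2, ix=1
  summed=4, ix=2
  summed=7, ix=3
  summed=11, ix=4
  summed=16, ix=5

Final answer: 16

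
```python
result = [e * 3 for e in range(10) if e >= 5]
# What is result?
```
Trace:
  e=0
  e=1
  e=2
  e=3
  e=4
  e=5
  e=6
  e=7
  e=8
  e=9
  result=[15, 18, 21, 24, 27]

Final answer: [15, 18, 21, 24, 27]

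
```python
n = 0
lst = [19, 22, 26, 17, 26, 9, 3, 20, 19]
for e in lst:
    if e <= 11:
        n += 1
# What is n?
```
Trace:
  n=0
  n=0, e=19
  n=0, e=22
  n=0, e=26
  n=0, e=17
  n=0, e=26
  n=1, e=9
  n=2, e=3
  n=2, e=20
  n=2, e=19

Final answer: 2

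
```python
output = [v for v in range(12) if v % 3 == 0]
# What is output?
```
Trace:
  v=0
  v=1
  v=2
  v=3
  v=4
  v=5
  v=6
  v=7
  v=8
  v=9
  v=10
  v=11
  output=[0, 3, 6, 9]

Final answer: [0, 3, 6, 9]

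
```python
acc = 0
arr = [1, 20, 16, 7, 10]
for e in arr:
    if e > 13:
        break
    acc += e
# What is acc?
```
Trace:
  acc=0
  acc=1, e=1
  acc=1, e=20

Final answer: 1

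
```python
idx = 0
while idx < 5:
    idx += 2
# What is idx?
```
Trace:
  idx=0
  idx=2
  idx=4
  idx=6

Final answer: 6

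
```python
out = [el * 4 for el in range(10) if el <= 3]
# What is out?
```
Trace:
  el=0
  el=1
  el=2
  el=3
  el=4
  el=5
  el=6
  el=7
  el=8
  el=9
  out=[0, 4, 8, 12]

Final answer: [0, 4, 8, 12]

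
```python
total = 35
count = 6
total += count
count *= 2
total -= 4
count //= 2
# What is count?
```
Trace:
  total=35
  total=35, count=6
  total=41, count=6
  total=41, count=12
  total=37, count=12
  total=37, count=6

Final answer: 6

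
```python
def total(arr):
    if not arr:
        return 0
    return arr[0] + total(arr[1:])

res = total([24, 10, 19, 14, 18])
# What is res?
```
Call trace:
total(arr=[24, 10, 19, 14, 18])
  total(arr=[10, 19, 14, 18])
    total(arr=[19, 14, 18])
      total(arr=[14, 18])
        total(arr=[18])
          total(arr=[])
          -> return 0
        -> return 18
      -> return 32
    -> return 51
  -> return 61
-> return 85

Final answer: 85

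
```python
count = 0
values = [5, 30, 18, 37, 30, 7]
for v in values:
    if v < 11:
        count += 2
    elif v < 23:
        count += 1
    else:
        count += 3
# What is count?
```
Trace:
  count=0
  count=2, v=5
  count=5, v=30
  count=6, v=18
  count=9, v=37
  count=12, v=30
  count=14, v=7

Final answer: 14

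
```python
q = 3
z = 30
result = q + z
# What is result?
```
Trace:
  q=3
  q=3, z=30
  q=3, z=30, result=33

Final answer: 33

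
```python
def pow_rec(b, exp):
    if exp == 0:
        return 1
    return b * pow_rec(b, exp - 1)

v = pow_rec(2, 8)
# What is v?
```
Call trace:
pow_rec(b=2, exp=8)
  pow_rec(b=2, exp=7)
    pow_rec(b=2, exp=6)
      pow_rec(b=2, exp=5)
        pow_rec(b=2, exp=4)
          pow_rec(b=2, exp=3)
            pow_rec(b=2, exp=2)
              pow_rec(b=2, exp=1)
                pow_rec(b=2, exp=0)
                -> return 1
              -> return 2
            -> return 4
          -> return 8
        -> return 16
      -> return 32
    -> return 64
  -> return 128
-> return 256

Final answer: 256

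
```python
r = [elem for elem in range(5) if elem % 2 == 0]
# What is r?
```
Trace:
  elem=0
  elem=1
  elem=2
  elem=3
  elem=4
  r=[0, 2, 4]

Final answer: [0, 2, 4]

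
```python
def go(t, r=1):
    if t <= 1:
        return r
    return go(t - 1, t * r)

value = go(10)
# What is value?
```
Call trace:
go(t=10, r=1)
  go(t=9, r=10)
    go(t=8, r=90)
      go(t=7, r=720)
        go(t=6, r=5040)
          go(t=5, r=30240)
            go(t=4, r=151200)
              go(t=3, r=604800)
                go(t=2, r=1814400)
                  go(t=1, r=3628800)
                  -> return 3628800
                -> return 3628800
              -> return 3628800
            -> return 3628800
          -> return 3628800
        -> return 3628800
      -> return 3628800
    -> return 3628800
  -> return 3628800
-> return 3628800

Final answer: 3628800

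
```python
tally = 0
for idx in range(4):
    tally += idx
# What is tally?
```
Trace:
  tally=0
  tally=0, idx=0
  tally=1, idx=1
  tally=3, idx=2
  tally=6, idx=3

Final answer: 6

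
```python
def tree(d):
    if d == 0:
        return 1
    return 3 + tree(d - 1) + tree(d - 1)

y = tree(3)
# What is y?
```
Call trace (a repeated sub-call is expanded the first time; later identical calls just restate its return value):
tree(d=3)
  tree(d=2)
    tree(d=1)
      tree(d=0)
      -> return 1
      tree(d=0)
      -> return 1
    -> return 5
    tree(d=1) -> return 5  (same call as traced above)
  -> return 13
  tree(d=2) -> return 13  (same call as traced above)
-> return 29

Final answer: 29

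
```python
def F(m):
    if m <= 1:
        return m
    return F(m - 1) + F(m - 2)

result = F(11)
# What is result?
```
Call trace (a repeated sub-call is expanded the first time; later identical calls just restate its return value):
F(m=11)
  F(m=10)
    F(m=9)
      F(m=8)
        F(m=7)
          F(m=6)
            F(m=5)
              F(m=4)
                F(m=3)
                  F(m=2)
                    F(m=1)
                    -> return 1
                    F(m=0)
                    -> return 0
                  -> return 1
                  F(m=1)
                  -> return 1
                -> return 2
                F(m=2) -> return 1  (same call as traced above)
              -> return 3
              F(m=3) -> return 2  (same call as traced above)
            -> return 5
            F(m=4) -> return 3  (same call as traced above)
          -> return 8
          F(m=5) -> return 5  (same call as traced above)
        -> return 13
        F(m=6) -> return 8  (same call as traced above)
      -> return 21
      F(m=7) -> return 13  (same call as traced above)
    -> return 34
    F(m=8) -> return 21  (same call as traced above)
  -> return 55
  F(m=9) -> return 34  (same call as traced above)
-> return 89

Final answer: 89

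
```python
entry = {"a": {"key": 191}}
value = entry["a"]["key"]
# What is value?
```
Trace:
  entry={'a': {'key': 191}}
  entry={'a': {'key': 191}}, value=191

Final answer: 191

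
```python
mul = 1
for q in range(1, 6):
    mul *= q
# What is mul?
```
Trace:
  mul=1
  mul=1, q=1
  mul=2, q=2
  mul=6, q=3
  mul=24, q=4
  mul=120, q=5

Final answer: 120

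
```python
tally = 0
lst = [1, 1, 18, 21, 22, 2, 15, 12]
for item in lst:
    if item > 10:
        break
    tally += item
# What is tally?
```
Trace:
  tally=0
  tally=1, item=1
  tally=2, item=1
  tally=2, item=18

Final answer: 2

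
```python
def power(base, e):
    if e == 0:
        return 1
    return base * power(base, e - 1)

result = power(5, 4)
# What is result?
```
Call trace:
power(base=5, e=4)
  power(base=5, e=3)
    power(base=5, e=2)
      power(base=5, e=1)
        power(base=5, e=0)
        -> return 1
      -> return 5
    -> return 25
  -> return 125
-> return 625

Final answer: 625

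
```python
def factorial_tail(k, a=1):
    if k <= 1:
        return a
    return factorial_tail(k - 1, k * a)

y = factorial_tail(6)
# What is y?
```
Call trace:
factorial_tail(k=6, a=1)
  factorial_tail(k=5, a=6)
    factorial_tail(k=4, a=30)
      factorial_tail(k=3, a=120)
        factorial_tail(k=2, a=360)
          factorial_tail(k=1, a=720)
          -> return 720
        -> return 720
      -> return 720
    -> return 720
  -> return 720
-> return 720

Final answer: 720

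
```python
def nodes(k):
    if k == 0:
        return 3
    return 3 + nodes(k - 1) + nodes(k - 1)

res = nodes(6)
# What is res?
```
Call trace (a repeated sub-call is expanded the first time; later identical calls just restate its return value):
nodes(k=6)
  nodes(k=5)
    nodes(k=4)
      nodes(k=3)
        nodes(k=2)
          nodes(k=1)
            nodes(k=0)
            -> return 3
            nodes(k=0)
            -> return 3
          -> return 9
          nodes(k=1) -> return 9  (same call as traced above)
        -> return 21
        nodes(k=2) -> return 21  (same call as traced above)
      -> return 45
      nodes(k=3) -> return 45  (same call as traced above)
    -> return 93
    nodes(k=4) -> return 93  (same call as traced above)
  -> return 189
  nodes(k=5) -> return 189  (same call as traced above)
-> return 381

Final answer: 381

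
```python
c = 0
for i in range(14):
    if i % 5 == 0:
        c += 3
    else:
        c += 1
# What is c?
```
Trace:
  c=0
  c=3, i=0
  c=4, i=1
  c=5, i=2
  c=6, i=3
  c=7, i=4
  c=10, i=5
  c=11, i=6
  c=12, i=7
  c=13, i=8
  c=14, i=9
  c=17, i=10
  c=18, i=11
  c=19, i=12
  c=20, i=13

Final answer: 20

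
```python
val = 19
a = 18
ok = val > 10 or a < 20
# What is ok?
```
Trace:
  val=19
  val=19, a=18
  val=19, a=18, ok=True

Final answer: True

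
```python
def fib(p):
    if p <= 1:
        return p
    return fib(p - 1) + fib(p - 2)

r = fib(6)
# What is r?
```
Call trace (a repeated sub-call is expanded the first time; later identical calls just restate its return value):
fib(p=6)
  fib(p=5)
    fib(p=4)
      fib(p=3)
        fib(p=2)
          fib(p=1)
          -> return 1
          fib(p=0)
          -> return 0
        -> return 1
        fib(p=1)
        -> return 1
      -> return 2
      fib(p=2) -> return 1  (same call as traced above)
    -> return 3
    fib(p=3) -> return 2  (same call as traced above)
  -> return 5
  fib(p=4) -> return 3  (same call as traced above)
-> return 8

Final answer: 8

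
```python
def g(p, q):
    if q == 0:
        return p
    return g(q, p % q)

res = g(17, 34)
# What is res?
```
Call trace:
g(p=17, q=34)
  g(p=34, q=17)
    g(p=17, q=0)
    -> return 17
  -> return 17
-> return 17

Final answer: 17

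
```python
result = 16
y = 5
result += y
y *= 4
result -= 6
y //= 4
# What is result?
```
Trace:
  result=16
  result=16, y=5
  result=21, y=5
  result=21, y=20
  result=15, y=20
  result=15, y=5

Final answer: 15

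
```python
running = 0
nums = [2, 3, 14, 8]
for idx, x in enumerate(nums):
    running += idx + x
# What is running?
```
Trace:
  running=0
  running=2, idx=0, x=2
  running=6, idx=1, x=3
  running=22, idx=2, x=14
  running=33, idx=3, x=8

Final answer: 33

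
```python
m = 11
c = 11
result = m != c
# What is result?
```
Trace:
  m=11
  m=11, c=11
  m=11, c=11, result=False

Final answer: False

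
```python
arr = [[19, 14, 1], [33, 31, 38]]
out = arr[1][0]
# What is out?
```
Trace:
  arr=[[19, 14, 1], [33, 31, 38]]
  arr=[[19, 14, 1], [33, 31, 38]], out=33

Final answer: 33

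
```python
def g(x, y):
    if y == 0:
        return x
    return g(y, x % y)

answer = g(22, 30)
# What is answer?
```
Call trace:
g(x=22, y=30)
  g(x=30, y=22)
    g(x=22, y=8)
      g(x=8, y=6)
        g(x=6, y=2)
          g(x=2, y=0)
          -> return 2
        -> return 2
      -> return 2
    -> return 2
  -> return 2
-> return 2

Final answer: 2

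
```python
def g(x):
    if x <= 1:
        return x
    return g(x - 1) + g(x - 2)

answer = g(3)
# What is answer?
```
Call trace:
g(x=3)
  g(x=2)
    g(x=1)
    -> return 1
    g(x=0)
    -> return 0
  -> return 1
  g(x=1)
  -> return 1
-> return 2

Final answer: 2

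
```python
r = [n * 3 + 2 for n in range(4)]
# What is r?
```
Trace:
  n=0
  n=1
  n=2
  n=3
  r=[2, 5, 8, 11]

Final answer: [2, 5, 8, 11]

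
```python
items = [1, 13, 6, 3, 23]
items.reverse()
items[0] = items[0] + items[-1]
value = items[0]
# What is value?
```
Trace:
  items=[1, 13, 6, 3, 23]
  items=[23, 3, 6, 13, 1]
  items=[24, 3, 6, 13, 1]
  items=[24, 3, 6, 13, 1], value=24

Final answer: 24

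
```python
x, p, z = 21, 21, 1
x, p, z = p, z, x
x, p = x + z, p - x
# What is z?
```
Trace:
  x=21, p=21, z=1
  x=21, p=1, z=21
  x=42, p=-20, z=21

Final answer: 21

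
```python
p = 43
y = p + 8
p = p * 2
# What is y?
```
Trace:
  p=43
  p=43, y=51
  p=86, y=51

Final answer: 51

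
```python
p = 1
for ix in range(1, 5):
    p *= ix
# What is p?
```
Trace:
  p=1
  p=1, ix=1
  p=2, ix=2
  p=6, ix=3
  p=24, ix=4

Final answer: 24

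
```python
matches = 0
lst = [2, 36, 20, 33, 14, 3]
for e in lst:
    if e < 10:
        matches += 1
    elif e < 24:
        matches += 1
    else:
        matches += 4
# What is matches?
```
Trace:
  matches=0
  matches=1, e=2
  matches=5, e=36
  matches=6, e=20
  matches=10, e=33
  matches=11, e=14
  matches=12, e=3

Final answer: 12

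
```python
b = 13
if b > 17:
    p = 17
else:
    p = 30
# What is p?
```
Trace:
  b=13
  b=13, p=30

Final answer: 30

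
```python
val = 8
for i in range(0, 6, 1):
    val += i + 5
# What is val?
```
Trace:
  val=8
  val=13, i=0
  val=19, i=1
  val=26, i=2
  val=34, i=3
  val=43, i=4
  val=53, i=5

Final answer: 53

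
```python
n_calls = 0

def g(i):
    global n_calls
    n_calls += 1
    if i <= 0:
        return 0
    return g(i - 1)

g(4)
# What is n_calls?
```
Call trace:
g(i=4)
  g(i=3)
    g(i=2)
      g(i=1)
        g(i=0)
        -> return 0
      -> return 0
    -> return 0
  -> return 0
-> return 0

n_calls is incremented once per call. g is entered once for each i = 4, 3, 2, 1, 0 (the i <= 0 call returns without recursing), i.e. 4 + 1 calls.
n_calls = 5

Final answer: 5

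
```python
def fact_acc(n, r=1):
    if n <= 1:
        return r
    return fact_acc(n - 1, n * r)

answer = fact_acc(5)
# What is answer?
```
Call trace:
fact_acc(n=5, r=1)
  fact_acc(n=4, r=5)
    fact_acc(n=3, r=20)
      fact_acc(n=2, r=60)
        fact_acc(n=1, r=120)
        -> return 120
      -> return 120
    -> return 120
  -> return 120
-> return 120

Final answer: 120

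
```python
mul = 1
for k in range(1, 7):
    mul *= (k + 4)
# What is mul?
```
Trace:
  mul=1
  mul=5, k=1
  mul=30, k=2
  mul=210, k=3
  mul=1680, k=4
  mul=15120, k=5
  mul=151200, k=6

Final answer: 151200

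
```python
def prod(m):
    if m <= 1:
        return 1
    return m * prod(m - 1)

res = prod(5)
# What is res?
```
Call trace:
prod(m=5)
  prod(m=4)
    prod(m=3)
      prod(m=2)
        prod(m=1)
        -> return 1
      -> return 2
    -> return 6
  -> return 24
-> return 120

Final answer: 120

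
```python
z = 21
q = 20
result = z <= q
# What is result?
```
Trace:
  z=21
  z=21, q=20
  z=21, q=20, result=False

Final answer: False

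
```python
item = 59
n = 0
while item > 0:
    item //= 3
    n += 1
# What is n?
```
Trace:
  item=59
  item=59, n=0
  item=19, n=1
  item=6, n=2
  item=2, n=3
  item=0, n=4

Final answer: 4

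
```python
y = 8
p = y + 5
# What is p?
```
Trace:
  y=8
  y=8, p=13

Final answer: 13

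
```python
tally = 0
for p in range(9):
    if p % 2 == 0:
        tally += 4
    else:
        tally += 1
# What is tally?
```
Trace:
  tally=0
  tally=4, p=0
  tally=5, p=1
  tally=9, p=2
  tally=10, p=3
  tally=14, p=4
  tally=15, p=5
  tally=19, p=6
  tally=20, p=7
  tally=24, p=8

Final answer: 24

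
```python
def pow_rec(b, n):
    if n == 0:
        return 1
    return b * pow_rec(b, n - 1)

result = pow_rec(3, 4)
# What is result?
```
Call trace:
pow_rec(b=3, n=4)
  pow_rec(b=3, n=3)
    pow_rec(b=3, n=2)
      pow_rec(b=3, n=1)
        pow_rec(b=3, n=0)
        -> return 1
      -> return 3
    -> return 9
  -> return 27
-> return 81

Final answer: 81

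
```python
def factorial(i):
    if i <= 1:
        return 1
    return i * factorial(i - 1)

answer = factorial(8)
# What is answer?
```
Call trace:
factorial(i=8)
  factorial(i=7)
    factorial(i=6)
      factorial(i=5)
        factorial(i=4)
          factorial(i=3)
            factorial(i=2)
              factorial(i=1)
              -> return 1
            -> return 2
          -> return 6
        -> return 24
      -> return 120
    -> return 720
  -> return 5040
-> return 40320

Final answer: 40320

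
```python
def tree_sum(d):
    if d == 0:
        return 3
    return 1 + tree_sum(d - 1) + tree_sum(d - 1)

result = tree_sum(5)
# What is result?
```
Call trace (a repeated sub-call is expanded the first time; later identical calls just restate its return value):
tree_sum(d=5)
  tree_sum(d=4)
    tree_sum(d=3)
      tree_sum(d=2)
        tree_sum(d=1)
          tree_sum(d=0)
          -> return 3
          tree_sum(d=0)
          -> return 3
        -> return 7
        tree_sum(d=1) -> return 7  (same call as traced above)
      -> return 15
      tree_sum(d=2) -> return 15  (same call as traced above)
    -> return 31
    tree_sum(d=3) -> return 31  (same call as traced above)
  -> return 63
  tree_sum(d=4) -> return 63  (same call as traced above)
-> return 127

Final answer: 127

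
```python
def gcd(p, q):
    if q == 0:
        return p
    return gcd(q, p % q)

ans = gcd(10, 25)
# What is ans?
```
Call trace:
gcd(p=10, q=25)
  gcd(p=25, q=10)
    gcd(p=10, q=5)
      gcd(p=5, q=0)
      -> return 5
    -> return 5
  -> return 5
-> return 5

Final answer: 5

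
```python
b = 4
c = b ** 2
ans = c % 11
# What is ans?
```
Trace:
  b=4
  b=4, c=16
  b=4, c=16, ans=5

Final answer: 5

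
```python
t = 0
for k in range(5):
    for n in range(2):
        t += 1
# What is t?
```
Trace:
  t=0
  t=1, k=0, n=0
  t=2, k=0, n=1
  t=3, k=1, n=0
  t=4, k=1, n=1
  t=5, k=2, n=0
  t=6, k=2, n=1
  t=7, k=3, n=0
  t=8, k=3, n=1
  t=9, k=4, n=0
  t=10, k=4, n=1

Final answer: 10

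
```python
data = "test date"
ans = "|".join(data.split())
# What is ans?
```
Trace:
  data='test date'
  data='test date', ans='test|date'

Final answer: 'test|date'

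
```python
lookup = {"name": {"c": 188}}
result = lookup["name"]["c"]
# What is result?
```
Trace:
  lookup={'name': {'c': 188}}
  lookup={'name': {'c': 188}}, result=188

Final answer: 188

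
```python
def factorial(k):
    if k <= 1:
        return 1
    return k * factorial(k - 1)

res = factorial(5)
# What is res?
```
Call trace:
factorial(k=5)
  factorial(k=4)
    factorial(k=3)
      factorial(k=2)
        factorial(k=1)
        -> return 1
      -> return 2
    -> return 6
  -> return 24
-> return 120

Final answer: 120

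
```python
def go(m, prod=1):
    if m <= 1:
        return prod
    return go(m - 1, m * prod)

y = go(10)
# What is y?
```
Call trace:
go(m=10, prod=1)
  go(m=9, prod=10)
    go(m=8, prod=90)
      go(m=7, prod=720)
        go(m=6, prod=5040)
          go(m=5, prod=30240)
            go(m=4, prod=151200)
              go(m=3, prod=604800)
                go(m=2, prod=1814400)
                  go(m=1, prod=3628800)
                  -> return 3628800
                -> return 3628800
              -> return 3628800
            -> return 3628800
          -> return 3628800
        -> return 3628800
      -> return 3628800
    -> return 3628800
  -> return 3628800
-> return 3628800

Final answer: 3628800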